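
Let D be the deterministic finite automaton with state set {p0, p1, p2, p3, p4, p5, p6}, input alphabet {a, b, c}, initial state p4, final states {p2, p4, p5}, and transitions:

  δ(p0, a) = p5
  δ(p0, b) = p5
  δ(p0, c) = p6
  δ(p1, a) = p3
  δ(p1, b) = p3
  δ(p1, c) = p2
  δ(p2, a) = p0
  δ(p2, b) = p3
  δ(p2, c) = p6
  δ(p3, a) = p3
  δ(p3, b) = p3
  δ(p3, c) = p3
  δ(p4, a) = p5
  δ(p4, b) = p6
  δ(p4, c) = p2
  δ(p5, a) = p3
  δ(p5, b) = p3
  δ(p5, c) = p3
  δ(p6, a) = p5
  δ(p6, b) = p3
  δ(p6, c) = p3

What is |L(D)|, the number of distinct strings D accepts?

8

The useful subgraph on states {p0, p2, p4, p5, p6} is acyclic, so L(D) is finite; the longest accepting path visits 5 useful states, giving maximum string length 4.
Counting accepting paths from p4 by length: 1 of length 0, 2 of length 1, 1 of length 2, 3 of length 3, 1 of length 4. Total 8.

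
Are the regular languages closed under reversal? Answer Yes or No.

Reverse every transition of an NFA for L, make the old start state the unique accepting state, and add a fresh start state with ε-moves to the old accepting states; this NFA accepts Lᴿ.
So the regular languages are closed under reversal.

Yes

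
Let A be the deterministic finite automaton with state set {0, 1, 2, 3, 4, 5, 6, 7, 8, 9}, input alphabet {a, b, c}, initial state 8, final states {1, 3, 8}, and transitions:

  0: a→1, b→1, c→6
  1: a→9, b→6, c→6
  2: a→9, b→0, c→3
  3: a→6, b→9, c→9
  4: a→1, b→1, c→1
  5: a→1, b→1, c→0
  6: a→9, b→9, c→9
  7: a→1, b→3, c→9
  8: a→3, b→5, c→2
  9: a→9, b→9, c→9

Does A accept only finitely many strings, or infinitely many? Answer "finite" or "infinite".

The useful states (reachable from 8 and able to reach an accepting state) are {0, 1, 2, 3, 5, 8}.
Restricted to these states the transition graph has no cycle, so every accepting path has bounded length and L is finite.

finite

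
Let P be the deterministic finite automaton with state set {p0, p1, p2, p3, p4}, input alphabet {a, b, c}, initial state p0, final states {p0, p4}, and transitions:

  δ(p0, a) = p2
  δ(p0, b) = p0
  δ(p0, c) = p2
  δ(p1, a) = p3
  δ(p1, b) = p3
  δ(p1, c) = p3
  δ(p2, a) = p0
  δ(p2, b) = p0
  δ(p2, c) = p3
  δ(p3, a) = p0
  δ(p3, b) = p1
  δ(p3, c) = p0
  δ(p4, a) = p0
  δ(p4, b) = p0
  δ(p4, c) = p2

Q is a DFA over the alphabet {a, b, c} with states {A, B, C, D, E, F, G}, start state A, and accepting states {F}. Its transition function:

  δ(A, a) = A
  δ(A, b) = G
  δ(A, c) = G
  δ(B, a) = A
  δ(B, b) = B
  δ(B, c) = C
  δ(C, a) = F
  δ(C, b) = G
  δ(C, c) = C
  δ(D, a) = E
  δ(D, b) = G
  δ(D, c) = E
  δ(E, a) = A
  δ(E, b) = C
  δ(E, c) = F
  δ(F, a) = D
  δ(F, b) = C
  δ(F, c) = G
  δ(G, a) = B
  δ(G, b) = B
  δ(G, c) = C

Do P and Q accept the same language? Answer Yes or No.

No

The empty string ε is accepted by P but rejected by Q.
So L(P) ≠ L(Q).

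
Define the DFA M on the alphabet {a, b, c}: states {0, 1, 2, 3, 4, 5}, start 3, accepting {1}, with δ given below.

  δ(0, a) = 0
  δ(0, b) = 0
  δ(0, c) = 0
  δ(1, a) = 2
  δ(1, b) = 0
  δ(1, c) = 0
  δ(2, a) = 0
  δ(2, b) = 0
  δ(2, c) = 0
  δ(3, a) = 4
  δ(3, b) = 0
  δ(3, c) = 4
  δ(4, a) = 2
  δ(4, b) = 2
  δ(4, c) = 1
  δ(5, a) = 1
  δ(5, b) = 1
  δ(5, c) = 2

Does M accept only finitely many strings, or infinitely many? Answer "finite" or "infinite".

finite

The useful states (reachable from 3 and able to reach an accepting state) are {1, 3, 4}.
Restricted to these states the transition graph has no cycle, so every accepting path has bounded length and L is finite.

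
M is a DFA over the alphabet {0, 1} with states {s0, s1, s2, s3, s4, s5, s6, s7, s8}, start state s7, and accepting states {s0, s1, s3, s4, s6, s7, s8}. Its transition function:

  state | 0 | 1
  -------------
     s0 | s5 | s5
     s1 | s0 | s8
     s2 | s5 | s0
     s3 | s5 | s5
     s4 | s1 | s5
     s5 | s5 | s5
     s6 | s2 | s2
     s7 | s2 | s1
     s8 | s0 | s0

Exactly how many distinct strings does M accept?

The useful subgraph on states {s0, s1, s2, s7, s8} is acyclic, so L(M) is finite; the longest accepting path visits 4 useful states, giving maximum string length 3.
Counting accepting paths from s7 by length: 1 of length 0, 1 of length 1, 3 of length 2, 2 of length 3. Total 7.

7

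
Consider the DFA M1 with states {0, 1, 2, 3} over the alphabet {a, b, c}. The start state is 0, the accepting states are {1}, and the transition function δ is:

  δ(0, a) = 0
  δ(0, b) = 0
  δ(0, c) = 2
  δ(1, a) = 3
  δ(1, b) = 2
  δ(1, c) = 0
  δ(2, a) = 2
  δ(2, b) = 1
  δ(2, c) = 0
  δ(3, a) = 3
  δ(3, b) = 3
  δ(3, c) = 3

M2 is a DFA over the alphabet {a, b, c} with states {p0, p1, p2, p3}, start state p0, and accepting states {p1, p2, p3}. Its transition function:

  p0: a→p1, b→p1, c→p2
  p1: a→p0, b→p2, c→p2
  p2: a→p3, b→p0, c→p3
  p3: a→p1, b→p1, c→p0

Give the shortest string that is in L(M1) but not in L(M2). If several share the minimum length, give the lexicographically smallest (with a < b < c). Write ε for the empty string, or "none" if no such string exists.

cb

The string cb is accepted by M1 but not by M2.
No shorter string lies in the difference, and cb is the lexicographically first length-2 string in L(M1) \ L(M2).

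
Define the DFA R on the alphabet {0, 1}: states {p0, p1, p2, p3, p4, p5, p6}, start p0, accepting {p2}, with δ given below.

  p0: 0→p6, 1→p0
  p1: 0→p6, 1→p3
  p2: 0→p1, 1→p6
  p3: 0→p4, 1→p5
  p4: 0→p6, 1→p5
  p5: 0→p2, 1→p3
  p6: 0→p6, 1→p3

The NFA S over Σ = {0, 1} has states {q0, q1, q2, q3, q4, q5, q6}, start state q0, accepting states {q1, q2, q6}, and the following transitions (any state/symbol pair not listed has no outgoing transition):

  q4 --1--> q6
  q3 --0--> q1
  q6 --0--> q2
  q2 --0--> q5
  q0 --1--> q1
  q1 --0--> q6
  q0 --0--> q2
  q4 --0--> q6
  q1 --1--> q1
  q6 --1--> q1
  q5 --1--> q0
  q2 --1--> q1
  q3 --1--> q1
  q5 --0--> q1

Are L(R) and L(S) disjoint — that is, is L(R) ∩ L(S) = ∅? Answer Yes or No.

No

The string 0110 is accepted by both R and S.
Hence L(R) ∩ L(S) ≠ ∅.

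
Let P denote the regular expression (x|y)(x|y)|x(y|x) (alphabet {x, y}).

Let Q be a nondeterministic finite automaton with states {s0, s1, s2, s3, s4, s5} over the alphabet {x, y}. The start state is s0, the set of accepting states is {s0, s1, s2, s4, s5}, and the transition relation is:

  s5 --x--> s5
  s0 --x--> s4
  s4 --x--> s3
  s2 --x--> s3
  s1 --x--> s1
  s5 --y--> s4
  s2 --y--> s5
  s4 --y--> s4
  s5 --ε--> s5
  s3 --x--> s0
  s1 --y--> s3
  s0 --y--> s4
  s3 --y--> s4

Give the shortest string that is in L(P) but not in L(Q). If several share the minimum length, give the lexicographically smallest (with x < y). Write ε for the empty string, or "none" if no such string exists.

xx

The string xx is accepted by P but not by Q.
No shorter string lies in the difference, and xx is the lexicographically first length-2 string in L(P) \ L(Q).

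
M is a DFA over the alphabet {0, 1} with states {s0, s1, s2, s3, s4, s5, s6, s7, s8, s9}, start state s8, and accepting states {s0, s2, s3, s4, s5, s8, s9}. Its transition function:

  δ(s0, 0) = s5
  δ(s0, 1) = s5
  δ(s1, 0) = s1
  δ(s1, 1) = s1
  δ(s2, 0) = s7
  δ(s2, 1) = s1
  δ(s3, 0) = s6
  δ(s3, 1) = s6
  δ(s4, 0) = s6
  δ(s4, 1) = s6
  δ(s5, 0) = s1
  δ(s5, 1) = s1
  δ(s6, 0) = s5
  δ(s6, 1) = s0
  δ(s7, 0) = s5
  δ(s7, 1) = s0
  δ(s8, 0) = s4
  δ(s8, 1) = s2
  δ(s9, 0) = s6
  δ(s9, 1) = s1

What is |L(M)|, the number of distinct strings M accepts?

The useful subgraph on states {s0, s2, s4, s5, s6, s7, s8} is acyclic, so L(M) is finite; the longest accepting path visits 5 useful states, giving maximum string length 4.
Counting accepting paths from s8 by length: 1 of length 0, 2 of length 1, 6 of length 3, 6 of length 4. Total 15.

15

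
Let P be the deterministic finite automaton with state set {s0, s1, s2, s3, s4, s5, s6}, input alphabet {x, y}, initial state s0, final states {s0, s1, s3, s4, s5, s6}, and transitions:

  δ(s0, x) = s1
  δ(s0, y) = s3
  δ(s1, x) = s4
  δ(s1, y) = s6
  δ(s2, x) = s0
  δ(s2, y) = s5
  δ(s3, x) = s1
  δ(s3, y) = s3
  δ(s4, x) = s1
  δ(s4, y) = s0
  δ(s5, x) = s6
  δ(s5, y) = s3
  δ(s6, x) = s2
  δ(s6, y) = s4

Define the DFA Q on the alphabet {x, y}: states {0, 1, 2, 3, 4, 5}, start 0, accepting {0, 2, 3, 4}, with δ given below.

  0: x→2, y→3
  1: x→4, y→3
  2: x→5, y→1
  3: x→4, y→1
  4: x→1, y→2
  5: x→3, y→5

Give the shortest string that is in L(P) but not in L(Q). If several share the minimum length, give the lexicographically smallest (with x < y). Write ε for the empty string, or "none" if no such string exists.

xx

The string xx is accepted by P but not by Q.
No shorter string lies in the difference, and xx is the lexicographically first length-2 string in L(P) \ L(Q).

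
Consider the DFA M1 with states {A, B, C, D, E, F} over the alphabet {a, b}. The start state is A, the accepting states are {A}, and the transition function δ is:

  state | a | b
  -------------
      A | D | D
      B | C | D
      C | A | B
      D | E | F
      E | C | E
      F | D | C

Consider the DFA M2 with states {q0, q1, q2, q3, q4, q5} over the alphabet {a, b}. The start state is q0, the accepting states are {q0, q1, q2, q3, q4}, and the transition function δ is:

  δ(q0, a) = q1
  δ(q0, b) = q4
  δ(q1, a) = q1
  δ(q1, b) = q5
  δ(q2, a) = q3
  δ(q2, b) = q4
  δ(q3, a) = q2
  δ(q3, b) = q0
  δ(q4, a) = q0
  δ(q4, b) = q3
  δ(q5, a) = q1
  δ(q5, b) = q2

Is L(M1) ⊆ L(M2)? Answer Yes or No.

Exploring the product automaton M1 × M2 from the start pair (A, q0), following both machines on each input symbol, reaches 30 state pairs: (A, q0), (D, q1), (D, q4), (E, q1), (F, q5), (E, q0), (F, q3), (C, q1), (E, q5), (C, q2), (E, q4), (D, q2), (C, q0), (A, q1), (B, q5), (E, q2), (A, q3), (B, q4), (E, q3), (F, q4), (D, q5), (C, q3), (D, q0), (D, q3), (F, q2), (A, q2), (B, q0), (F, q0), (C, q4), (B, q3).
M1 accepts in {A} and M2 accepts in {q0, q1, q2, q3, q4}. The reachable pairs whose M1-component is accepting are (A, q0), (A, q1), (A, q3), (A, q2); in each of them the M2-component is accepting too, so the product for L(M1) \ L(M2) (M1-component accepting, M2-component rejecting) has no reachable accepting pair and the difference is empty.
Hence every string in L(M1) is also in L(M2).

Yes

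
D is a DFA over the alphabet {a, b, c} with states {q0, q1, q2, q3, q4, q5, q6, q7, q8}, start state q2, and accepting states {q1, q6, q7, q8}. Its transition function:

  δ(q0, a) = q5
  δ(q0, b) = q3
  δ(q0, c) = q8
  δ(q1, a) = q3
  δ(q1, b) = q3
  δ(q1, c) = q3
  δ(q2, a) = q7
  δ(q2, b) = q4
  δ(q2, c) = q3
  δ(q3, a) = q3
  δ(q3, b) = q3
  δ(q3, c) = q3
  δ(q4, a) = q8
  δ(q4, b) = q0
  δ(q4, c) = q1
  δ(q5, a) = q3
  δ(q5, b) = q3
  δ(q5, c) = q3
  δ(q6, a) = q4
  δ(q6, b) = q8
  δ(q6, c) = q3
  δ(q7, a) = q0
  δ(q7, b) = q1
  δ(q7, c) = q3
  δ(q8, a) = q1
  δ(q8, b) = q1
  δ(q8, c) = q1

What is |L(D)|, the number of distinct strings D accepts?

15

The useful subgraph on states {q0, q1, q2, q4, q7, q8} is acyclic, so L(D) is finite; the longest accepting path visits 5 useful states, giving maximum string length 4.
Counting accepting paths from q2 by length: 1 of length 1, 3 of length 2, 5 of length 3, 6 of length 4. Total 15.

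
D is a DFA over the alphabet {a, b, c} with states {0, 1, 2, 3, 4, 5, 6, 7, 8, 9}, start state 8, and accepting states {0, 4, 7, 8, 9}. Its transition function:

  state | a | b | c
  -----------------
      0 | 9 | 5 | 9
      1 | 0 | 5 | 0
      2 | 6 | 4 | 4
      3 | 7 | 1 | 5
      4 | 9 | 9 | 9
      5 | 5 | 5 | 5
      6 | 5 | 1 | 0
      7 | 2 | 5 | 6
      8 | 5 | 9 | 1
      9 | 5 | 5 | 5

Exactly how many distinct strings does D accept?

The useful subgraph on states {0, 1, 8, 9} is acyclic, so L(D) is finite; the longest accepting path visits 4 useful states, giving maximum string length 3.
Counting accepting paths from 8 by length: 1 of length 0, 1 of length 1, 2 of length 2, 4 of length 3. Total 8.

8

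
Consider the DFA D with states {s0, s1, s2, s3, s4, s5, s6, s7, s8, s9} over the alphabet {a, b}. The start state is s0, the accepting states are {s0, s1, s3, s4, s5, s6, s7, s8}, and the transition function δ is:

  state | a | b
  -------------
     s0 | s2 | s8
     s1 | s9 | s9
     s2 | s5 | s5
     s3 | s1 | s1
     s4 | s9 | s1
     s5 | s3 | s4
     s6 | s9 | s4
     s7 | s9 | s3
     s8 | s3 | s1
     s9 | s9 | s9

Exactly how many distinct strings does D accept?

The useful subgraph on states {s0, s1, s2, s3, s4, s5, s8} is acyclic, so L(D) is finite; the longest accepting path visits 5 useful states, giving maximum string length 4.
Counting accepting paths from s0 by length: 1 of length 0, 1 of length 1, 4 of length 2, 6 of length 3, 6 of length 4. Total 18.

18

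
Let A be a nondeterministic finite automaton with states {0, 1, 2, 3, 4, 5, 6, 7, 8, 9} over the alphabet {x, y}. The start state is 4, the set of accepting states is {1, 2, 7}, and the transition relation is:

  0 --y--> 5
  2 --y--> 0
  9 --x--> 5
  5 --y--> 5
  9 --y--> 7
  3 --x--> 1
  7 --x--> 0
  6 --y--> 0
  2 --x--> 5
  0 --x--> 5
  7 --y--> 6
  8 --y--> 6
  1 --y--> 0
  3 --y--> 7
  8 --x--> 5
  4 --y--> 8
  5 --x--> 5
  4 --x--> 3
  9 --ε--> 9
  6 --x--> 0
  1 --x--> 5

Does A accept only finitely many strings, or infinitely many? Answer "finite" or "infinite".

The useful states (reachable from 4 and able to reach an accepting state) are {1, 3, 4, 7}.
Restricted to these states the transition graph has no cycle, so every accepting path has bounded length and L is finite.

finite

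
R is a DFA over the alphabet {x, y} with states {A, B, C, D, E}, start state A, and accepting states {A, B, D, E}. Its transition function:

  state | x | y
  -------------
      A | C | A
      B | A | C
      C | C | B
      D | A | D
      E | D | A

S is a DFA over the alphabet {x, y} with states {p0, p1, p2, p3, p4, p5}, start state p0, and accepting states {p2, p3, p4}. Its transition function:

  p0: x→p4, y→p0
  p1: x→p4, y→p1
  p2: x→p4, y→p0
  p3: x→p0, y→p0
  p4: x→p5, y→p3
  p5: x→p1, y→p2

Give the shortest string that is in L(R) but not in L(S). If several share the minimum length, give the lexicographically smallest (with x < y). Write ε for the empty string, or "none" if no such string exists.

The empty string ε is accepted by R but not by S.
Since ε is the unique shortest string, it is the required witness.

ε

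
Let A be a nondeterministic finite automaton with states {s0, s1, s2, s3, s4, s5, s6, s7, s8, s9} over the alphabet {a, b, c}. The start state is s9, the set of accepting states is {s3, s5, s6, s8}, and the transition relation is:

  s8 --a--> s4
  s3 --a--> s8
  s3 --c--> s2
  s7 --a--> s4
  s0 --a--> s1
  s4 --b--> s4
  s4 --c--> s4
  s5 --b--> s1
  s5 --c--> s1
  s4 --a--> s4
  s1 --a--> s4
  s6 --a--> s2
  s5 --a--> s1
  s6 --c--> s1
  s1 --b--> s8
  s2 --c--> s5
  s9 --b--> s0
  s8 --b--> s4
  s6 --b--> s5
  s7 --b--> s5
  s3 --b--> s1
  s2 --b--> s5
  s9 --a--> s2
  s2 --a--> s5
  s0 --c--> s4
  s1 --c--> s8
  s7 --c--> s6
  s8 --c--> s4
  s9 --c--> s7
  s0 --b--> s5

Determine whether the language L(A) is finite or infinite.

The useful states (reachable from s9 and able to reach an accepting state) are {s0, s1, s2, s5, s6, s7, s8, s9}.
Restricted to these states the transition graph has no cycle, so every accepting path has bounded length and L is finite.

finite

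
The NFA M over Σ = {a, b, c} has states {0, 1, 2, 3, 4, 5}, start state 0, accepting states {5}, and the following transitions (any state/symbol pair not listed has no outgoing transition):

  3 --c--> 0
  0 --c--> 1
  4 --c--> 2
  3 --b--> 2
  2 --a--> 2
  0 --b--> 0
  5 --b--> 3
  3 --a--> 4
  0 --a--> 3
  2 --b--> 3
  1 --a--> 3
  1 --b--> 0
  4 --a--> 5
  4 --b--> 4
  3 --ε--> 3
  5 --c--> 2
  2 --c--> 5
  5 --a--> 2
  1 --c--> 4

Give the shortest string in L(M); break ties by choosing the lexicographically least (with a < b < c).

aaa

A breadth-first search from 0 reaches an accepting state first via the path 0 → 3 → 4 → 5 on input aaa.
No string of length < 3 is accepted (BFS exhausts all shorter strings without reaching an accepting state), and aaa is the lexicographically least accepting string of length 3.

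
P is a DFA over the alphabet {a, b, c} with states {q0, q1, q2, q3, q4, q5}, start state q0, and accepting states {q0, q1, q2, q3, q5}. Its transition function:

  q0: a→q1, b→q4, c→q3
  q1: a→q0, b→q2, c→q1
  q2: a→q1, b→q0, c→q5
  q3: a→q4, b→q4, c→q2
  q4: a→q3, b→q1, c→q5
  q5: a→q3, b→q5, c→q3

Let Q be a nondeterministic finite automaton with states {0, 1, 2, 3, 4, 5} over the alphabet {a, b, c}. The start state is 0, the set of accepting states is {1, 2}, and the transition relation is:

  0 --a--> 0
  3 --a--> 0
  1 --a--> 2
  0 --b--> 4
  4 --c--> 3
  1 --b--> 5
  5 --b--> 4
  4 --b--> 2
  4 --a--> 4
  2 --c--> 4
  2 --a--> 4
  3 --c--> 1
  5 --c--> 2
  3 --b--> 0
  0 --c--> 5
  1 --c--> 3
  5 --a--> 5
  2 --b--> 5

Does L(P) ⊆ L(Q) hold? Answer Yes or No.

No

The empty string ε is in L(P) but not in L(Q).
So L(P) ⊄ L(Q).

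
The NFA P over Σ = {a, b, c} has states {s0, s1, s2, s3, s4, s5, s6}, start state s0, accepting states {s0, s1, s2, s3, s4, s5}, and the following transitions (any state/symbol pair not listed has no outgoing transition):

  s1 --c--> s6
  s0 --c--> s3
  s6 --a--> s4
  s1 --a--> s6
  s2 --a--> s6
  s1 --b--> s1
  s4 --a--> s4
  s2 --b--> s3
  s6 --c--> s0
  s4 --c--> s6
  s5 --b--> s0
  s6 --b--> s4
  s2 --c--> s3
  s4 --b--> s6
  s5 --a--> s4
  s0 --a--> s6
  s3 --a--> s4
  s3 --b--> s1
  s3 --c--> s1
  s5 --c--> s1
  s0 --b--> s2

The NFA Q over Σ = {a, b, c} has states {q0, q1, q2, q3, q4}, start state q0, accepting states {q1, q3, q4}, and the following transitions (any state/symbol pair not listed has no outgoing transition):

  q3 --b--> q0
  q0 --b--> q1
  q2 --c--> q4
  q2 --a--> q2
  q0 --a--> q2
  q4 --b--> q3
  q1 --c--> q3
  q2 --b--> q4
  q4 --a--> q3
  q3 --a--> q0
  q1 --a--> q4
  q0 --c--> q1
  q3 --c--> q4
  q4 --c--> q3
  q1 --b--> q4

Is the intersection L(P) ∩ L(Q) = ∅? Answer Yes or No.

No

The string b is accepted by both P and Q.
Hence L(P) ∩ L(Q) ≠ ∅.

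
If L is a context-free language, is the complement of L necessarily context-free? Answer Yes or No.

CFLs are closed under union, so if they were also closed under complement they would be closed under intersection by De Morgan (L₁ ∩ L₂ is the complement of the union of the complements). But {aⁿbⁿcᵐ} ∩ {aᵐbⁿcⁿ} = {aⁿbⁿcⁿ} is not context-free although both operands are.

No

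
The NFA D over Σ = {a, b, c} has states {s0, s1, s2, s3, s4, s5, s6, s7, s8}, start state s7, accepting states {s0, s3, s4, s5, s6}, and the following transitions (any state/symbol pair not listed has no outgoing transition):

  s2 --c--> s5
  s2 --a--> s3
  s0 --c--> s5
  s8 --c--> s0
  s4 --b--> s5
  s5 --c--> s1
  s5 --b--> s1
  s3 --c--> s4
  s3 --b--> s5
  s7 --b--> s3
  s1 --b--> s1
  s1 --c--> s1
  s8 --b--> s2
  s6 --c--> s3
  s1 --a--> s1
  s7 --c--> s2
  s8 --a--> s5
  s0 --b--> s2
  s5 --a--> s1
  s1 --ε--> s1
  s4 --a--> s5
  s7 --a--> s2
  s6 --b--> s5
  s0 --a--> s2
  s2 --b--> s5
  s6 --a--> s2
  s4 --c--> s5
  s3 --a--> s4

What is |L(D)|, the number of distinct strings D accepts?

34

The useful subgraph on states {s2, s3, s4, s5, s7} is acyclic, so L(D) is finite; the longest accepting path visits 5 useful states, giving maximum string length 4.
Counting accepting paths from s7 by length: 1 of length 1, 9 of length 2, 12 of length 3, 12 of length 4. Total 34.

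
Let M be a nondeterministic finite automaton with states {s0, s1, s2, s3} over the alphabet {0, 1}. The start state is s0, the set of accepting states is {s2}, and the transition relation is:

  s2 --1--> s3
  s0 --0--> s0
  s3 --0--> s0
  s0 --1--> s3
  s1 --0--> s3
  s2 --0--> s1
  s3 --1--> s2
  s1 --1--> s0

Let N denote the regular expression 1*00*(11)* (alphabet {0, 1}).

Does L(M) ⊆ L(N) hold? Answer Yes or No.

The string 11 is in L(M) but not in L(N).
So L(M) ⊄ L(N).

No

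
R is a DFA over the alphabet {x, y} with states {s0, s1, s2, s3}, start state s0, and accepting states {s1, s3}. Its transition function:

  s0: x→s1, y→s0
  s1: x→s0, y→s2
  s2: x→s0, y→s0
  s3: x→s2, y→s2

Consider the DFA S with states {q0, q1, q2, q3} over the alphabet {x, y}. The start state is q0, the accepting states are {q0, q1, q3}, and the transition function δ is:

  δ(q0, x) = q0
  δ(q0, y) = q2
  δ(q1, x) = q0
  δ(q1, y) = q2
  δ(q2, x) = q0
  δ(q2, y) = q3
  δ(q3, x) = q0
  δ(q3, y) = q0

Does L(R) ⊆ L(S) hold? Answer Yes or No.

Exploring the product automaton R × S from the start pair (s0, q0), following both machines on each input symbol, reaches 5 state pairs: (s0, q0), (s1, q0), (s0, q2), (s2, q2), (s0, q3).
R accepts in {s1, s3} and S accepts in {q0, q1, q3}. The reachable pairs whose R-component is accepting are (s1, q0); in each of them the S-component is accepting too, so the product for L(R) \ L(S) (R-component accepting, S-component rejecting) has no reachable accepting pair and the difference is empty.
Hence every string in L(R) is also in L(S).

Yes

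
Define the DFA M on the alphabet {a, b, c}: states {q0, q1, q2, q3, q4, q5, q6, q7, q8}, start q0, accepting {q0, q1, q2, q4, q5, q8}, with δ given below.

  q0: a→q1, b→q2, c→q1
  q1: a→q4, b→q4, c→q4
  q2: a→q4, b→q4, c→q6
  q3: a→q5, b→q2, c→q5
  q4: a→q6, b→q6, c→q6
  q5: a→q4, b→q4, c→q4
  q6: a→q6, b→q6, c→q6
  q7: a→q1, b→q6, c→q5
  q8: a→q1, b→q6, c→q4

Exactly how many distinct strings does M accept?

The useful subgraph on states {q0, q1, q2, q4} is acyclic, so L(M) is finite; the longest accepting path visits 3 useful states, giving maximum string length 2.
Counting accepting paths from q0 by length: 1 of length 0, 3 of length 1, 8 of length 2. Total 12.

12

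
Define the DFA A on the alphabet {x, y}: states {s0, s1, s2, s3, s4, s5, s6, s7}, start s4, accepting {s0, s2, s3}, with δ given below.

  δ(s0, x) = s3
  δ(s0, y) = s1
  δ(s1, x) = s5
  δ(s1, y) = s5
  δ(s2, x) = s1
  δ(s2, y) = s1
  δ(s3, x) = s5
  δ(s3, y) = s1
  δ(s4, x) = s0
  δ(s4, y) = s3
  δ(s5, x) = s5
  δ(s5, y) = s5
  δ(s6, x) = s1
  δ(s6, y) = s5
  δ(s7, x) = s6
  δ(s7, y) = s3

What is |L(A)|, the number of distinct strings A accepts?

3

The useful subgraph on states {s0, s3, s4} is acyclic, so L(A) is finite; the longest accepting path visits 3 useful states, giving maximum string length 2.
Counting accepting paths from s4 by length: 2 of length 1, 1 of length 2. Total 3.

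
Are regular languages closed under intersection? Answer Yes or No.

Run DFAs for L₁ and L₂ in parallel: the product automaton with state set Q₁ × Q₂, start (q₁, q₂) and accepting set F₁ × F₂ recognises L₁ ∩ L₂.
So the regular languages are closed under intersection.

Yes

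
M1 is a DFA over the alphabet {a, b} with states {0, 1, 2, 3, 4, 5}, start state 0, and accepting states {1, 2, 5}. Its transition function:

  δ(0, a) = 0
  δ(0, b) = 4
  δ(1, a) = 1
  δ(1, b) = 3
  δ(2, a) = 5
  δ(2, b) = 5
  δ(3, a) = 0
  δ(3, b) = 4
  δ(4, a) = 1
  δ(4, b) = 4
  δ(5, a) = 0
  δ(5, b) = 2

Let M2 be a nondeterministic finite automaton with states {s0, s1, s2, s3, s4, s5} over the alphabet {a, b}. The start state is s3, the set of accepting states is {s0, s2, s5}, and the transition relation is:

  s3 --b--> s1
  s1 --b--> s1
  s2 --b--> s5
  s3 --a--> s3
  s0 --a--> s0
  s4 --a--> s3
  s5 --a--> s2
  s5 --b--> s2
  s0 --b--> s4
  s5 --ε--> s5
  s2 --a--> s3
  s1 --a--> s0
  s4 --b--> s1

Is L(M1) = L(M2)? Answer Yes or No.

Yes

Exploring the product automaton M1 × M2 from the start pair (0, s3), following both machines on each input symbol, reaches 4 state pairs: (0, s3), (4, s1), (1, s0), (3, s4).
M1 accepts in {1, 2, 5} and M2 accepts in {s0, s2, s5}. In every reachable pair the two components are either both accepting — (1, s0) — or both non-accepting, so no string is accepted by exactly one of the machines: L(M1) \ L(M2) and L(M2) \ L(M1) are both empty.
Hence every string is accepted by M1 iff it is accepted by M2, and the two languages coincide.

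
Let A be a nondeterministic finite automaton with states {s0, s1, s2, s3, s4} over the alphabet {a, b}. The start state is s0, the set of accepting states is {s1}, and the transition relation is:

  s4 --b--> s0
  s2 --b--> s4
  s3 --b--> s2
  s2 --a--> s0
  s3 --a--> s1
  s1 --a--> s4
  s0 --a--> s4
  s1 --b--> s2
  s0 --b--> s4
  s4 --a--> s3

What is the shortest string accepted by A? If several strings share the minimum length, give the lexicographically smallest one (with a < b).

A breadth-first search from s0 reaches an accepting state first via the path s0 → s4 → s3 → s1 on input aaa.
No string of length < 3 is accepted (BFS exhausts all shorter strings without reaching an accepting state), and aaa is the lexicographically least accepting string of length 3.

aaa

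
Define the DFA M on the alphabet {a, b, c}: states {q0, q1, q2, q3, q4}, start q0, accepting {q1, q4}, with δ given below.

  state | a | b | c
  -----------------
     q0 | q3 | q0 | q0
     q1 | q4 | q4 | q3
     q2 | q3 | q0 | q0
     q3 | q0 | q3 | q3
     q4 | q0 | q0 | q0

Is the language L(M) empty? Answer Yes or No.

Yes

The states reachable from the start state are {q0, q3}.
None of the accepting states {q1, q4} is reachable, so no string is accepted and L(M) = ∅.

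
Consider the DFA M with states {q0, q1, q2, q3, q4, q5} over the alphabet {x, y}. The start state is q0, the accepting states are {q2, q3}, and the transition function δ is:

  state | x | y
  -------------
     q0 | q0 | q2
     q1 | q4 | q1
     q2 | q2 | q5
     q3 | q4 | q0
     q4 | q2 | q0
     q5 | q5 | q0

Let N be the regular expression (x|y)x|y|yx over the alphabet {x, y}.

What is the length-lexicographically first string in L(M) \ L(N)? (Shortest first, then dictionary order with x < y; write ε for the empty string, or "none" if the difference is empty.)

xy

The string xy is accepted by M but not by N.
No shorter string lies in the difference, and xy is the lexicographically first length-2 string in L(M) \ L(N).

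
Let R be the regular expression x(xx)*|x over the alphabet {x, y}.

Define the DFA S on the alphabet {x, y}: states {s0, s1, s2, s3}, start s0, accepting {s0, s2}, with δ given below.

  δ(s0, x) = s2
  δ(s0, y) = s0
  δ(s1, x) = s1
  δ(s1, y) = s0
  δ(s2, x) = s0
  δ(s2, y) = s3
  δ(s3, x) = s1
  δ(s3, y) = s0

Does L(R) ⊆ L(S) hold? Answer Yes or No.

Converting the expression R to a DFA (subset construction, then merging equivalent states) gives the minimal DFA with states {r0, r1, r2}, start state r0, accepting states {r1} and transitions r0: x→r1, y→r2; r1: x→r0, y→r2; r2: x→r2, y→r2.
Exploring the product automaton R × S from the start pair (r0, s0), following both machines on each input symbol, reaches 6 state pairs: (r0, s0), (r1, s2), (r2, s0), (r2, s3), (r2, s2), (r2, s1).
R accepts in {r1} and S accepts in {s0, s2}. The reachable pairs whose R-component is accepting are (r1, s2); in each of them the S-component is accepting too, so the product for L(R) \ L(S) (R-component accepting, S-component rejecting) has no reachable accepting pair and the difference is empty.
Hence every string in L(R) is also in L(S).

Yes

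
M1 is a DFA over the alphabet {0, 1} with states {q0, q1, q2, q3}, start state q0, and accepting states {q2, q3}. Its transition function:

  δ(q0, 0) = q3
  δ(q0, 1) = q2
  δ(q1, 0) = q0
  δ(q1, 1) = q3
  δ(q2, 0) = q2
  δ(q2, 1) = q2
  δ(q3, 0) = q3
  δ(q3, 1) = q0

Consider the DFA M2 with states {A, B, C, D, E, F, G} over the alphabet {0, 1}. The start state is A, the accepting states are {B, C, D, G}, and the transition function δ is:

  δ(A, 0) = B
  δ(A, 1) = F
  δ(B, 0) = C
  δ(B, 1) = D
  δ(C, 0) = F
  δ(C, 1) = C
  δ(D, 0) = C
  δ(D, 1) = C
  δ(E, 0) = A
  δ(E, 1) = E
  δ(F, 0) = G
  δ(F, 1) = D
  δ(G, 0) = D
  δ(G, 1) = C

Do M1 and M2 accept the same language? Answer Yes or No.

No

The string 1 is accepted by M1 but rejected by M2.
So L(M1) ≠ L(M2).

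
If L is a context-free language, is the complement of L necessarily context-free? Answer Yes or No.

CFLs are closed under union, so if they were also closed under complement they would be closed under intersection by De Morgan (L₁ ∩ L₂ is the complement of the union of the complements). But {aⁿbⁿcᵐ} ∩ {aᵐbⁿcⁿ} = {aⁿbⁿcⁿ} is not context-free although both operands are.

No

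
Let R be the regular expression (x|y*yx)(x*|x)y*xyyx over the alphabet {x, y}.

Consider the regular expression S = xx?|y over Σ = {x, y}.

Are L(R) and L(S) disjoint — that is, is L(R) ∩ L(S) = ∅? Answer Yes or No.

Yes

Converting the expression R to a DFA (subset construction, then merging equivalent states) gives the minimal DFA with states {r0, r1, r2, r3, r4, r5, r6, r7, r8, r9, r10, r11}, start state r0, accepting states {r9, r11} and transitions r0: x→r1, y→r0; r1: x→r2, y→r3; r2: x→r2, y→r4; r3: x→r5, y→r3; r4: x→r5, y→r6; r5: x→r7, y→r8; r6: x→r9, y→r3; r7: x→r7, y→r7; r8: x→r7, y→r10; r9: x→r7, y→r8; r10: x→r11, y→r7; r11: x→r7, y→r7.
Converting the expression S to a DFA (subset construction, then merging equivalent states) gives the minimal DFA with states {s0, s1, s2, s3}, start state s0, accepting states {s1, s2} and transitions s0: x→s1, y→s2; s1: x→s2, y→s3; s2: x→s3, y→s3; s3: x→s3, y→s3.
Exploring the product automaton R × S from the start pair (r0, s0), following both machines on each input symbol, reaches 16 state pairs: (r0, s0), (r1, s1), (r0, s2), (r2, s2), (r3, s3), (r1, s3), (r0, s3), (r2, s3), (r4, s3), (r5, s3), (r6, s3), (r7, s3), (r8, s3), (r9, s3), (r10, s3), (r11, s3).
R accepts in {r9, r11} and S accepts in {s1, s2}; no reachable pair has both components accepting, so no string drives both machines to acceptance simultaneously and L(R) ∩ L(S) = ∅.
So no string is accepted by both, and the intersection is empty.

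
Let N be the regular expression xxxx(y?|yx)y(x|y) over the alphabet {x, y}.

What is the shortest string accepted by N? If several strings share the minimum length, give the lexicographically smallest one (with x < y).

xxxxyx

By inspection of the expression, no string of length less than 6 matches, and xxxxyx is the lexicographically first match of length 6.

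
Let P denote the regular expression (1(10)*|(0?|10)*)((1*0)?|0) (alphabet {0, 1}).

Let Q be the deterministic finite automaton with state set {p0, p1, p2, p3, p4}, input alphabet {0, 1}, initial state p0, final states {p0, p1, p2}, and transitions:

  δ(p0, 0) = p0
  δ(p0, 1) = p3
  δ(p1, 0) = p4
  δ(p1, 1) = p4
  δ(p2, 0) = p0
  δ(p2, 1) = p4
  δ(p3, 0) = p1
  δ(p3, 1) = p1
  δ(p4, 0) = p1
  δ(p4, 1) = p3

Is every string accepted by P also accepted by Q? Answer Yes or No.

The string 1 is in L(P) but not in L(Q).
So L(P) ⊄ L(Q).

No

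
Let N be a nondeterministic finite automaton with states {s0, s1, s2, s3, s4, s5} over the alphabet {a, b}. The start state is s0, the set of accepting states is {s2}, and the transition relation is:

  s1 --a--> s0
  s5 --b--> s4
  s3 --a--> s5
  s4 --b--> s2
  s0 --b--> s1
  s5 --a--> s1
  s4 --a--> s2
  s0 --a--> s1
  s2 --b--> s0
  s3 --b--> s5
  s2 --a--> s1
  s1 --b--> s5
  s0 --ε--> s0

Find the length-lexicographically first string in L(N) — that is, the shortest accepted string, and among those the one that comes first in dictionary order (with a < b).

abba

A breadth-first search from s0 reaches an accepting state first via the path s0 → s1 → s5 → s4 → s2 on input abba.
No string of length < 4 is accepted (BFS exhausts all shorter strings without reaching an accepting state), and abba is the lexicographically least accepting string of length 4.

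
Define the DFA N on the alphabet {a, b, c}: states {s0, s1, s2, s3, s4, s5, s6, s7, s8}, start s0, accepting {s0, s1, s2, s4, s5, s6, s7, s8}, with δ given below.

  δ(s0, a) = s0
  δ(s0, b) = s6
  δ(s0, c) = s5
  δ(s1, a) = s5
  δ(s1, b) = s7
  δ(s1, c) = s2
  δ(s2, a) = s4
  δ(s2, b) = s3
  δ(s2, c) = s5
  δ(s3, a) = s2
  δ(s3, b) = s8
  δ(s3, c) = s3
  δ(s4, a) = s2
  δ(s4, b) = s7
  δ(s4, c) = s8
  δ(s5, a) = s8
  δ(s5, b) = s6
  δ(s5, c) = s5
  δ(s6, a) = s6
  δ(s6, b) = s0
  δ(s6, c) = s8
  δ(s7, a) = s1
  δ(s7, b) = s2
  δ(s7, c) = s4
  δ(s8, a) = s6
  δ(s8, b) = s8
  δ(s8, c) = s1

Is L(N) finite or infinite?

infinite

State s0 is reachable from the start and can reach an accepting state, and it lies on the cycle s0 → s0.
Traversing that cycle any number of times yields accepted strings of unbounded length, so the language is infinite.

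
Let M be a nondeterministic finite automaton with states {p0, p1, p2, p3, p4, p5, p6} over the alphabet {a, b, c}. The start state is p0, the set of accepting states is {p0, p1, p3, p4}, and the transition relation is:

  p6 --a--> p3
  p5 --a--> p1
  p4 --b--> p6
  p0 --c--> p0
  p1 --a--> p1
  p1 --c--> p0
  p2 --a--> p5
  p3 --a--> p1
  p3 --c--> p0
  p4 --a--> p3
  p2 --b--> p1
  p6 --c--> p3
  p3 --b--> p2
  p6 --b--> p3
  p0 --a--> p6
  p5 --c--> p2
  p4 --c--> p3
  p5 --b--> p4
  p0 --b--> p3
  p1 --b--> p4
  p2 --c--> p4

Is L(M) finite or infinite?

infinite

State p0 is reachable from the start and can reach an accepting state, and it lies on the cycle p0 → p0.
Traversing that cycle any number of times yields accepted strings of unbounded length, so the language is infinite.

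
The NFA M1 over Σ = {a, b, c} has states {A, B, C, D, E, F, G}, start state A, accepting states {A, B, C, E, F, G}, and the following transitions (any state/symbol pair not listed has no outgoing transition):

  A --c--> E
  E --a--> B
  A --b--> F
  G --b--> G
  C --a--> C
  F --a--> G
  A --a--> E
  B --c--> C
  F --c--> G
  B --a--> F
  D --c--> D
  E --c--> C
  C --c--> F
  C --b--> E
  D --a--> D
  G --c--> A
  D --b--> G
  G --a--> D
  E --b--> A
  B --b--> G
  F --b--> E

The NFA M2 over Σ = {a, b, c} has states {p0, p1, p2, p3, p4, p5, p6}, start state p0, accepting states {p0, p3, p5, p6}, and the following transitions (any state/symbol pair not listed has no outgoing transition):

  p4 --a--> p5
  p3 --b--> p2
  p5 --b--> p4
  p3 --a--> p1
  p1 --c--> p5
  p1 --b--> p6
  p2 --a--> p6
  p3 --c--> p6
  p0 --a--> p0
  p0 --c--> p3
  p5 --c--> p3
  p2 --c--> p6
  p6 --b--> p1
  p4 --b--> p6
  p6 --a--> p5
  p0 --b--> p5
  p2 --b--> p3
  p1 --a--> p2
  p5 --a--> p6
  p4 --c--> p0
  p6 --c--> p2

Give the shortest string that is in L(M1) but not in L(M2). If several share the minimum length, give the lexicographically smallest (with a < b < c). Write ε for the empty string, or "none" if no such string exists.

The string bb is accepted by M1 but not by M2.
No shorter string lies in the difference, and bb is the lexicographically first length-2 string in L(M1) \ L(M2).

bb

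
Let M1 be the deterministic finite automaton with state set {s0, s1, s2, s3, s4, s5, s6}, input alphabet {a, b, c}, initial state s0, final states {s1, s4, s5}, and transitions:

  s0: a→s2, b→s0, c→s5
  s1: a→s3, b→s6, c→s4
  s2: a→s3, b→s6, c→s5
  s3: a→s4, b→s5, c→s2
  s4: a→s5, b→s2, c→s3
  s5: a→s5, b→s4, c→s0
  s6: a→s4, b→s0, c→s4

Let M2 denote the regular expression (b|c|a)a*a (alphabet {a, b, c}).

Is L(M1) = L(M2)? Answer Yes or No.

The string c is accepted by M1 but rejected by M2.
So L(M1) ≠ L(M2).

No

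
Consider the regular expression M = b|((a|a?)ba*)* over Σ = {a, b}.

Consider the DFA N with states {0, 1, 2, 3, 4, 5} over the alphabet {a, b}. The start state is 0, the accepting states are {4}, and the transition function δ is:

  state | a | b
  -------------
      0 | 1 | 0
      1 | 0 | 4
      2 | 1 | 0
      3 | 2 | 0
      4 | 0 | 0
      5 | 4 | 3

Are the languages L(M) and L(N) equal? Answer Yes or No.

No

The empty string ε is accepted by M but rejected by N.
So L(M) ≠ L(N).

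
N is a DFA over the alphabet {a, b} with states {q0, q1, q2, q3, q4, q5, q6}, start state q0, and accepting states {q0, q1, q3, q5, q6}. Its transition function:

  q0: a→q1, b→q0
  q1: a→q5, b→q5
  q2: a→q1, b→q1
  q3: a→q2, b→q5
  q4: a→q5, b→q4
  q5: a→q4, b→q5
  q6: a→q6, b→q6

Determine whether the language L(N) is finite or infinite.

infinite

State q0 is reachable from the start and can reach an accepting state, and it lies on the cycle q0 → q0.
Traversing that cycle any number of times yields accepted strings of unbounded length, so the language is infinite.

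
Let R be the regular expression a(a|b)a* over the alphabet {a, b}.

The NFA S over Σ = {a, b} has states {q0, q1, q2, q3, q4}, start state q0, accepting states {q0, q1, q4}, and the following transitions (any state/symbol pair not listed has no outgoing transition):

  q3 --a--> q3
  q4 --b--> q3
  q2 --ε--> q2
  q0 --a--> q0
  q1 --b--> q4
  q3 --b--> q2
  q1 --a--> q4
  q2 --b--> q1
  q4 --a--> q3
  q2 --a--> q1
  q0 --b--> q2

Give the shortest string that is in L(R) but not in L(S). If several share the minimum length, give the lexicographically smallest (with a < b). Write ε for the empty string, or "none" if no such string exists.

The string ab is accepted by R but not by S.
No shorter string lies in the difference, and ab is the lexicographically first length-2 string in L(R) \ L(S).

ab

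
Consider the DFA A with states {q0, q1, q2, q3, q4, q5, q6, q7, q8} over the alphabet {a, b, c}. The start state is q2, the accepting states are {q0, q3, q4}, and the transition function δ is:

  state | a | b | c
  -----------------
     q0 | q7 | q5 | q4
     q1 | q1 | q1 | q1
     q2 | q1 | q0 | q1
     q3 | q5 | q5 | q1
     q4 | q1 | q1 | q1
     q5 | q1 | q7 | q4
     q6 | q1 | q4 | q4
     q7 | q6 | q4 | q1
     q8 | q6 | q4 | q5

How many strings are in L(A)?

9

The useful subgraph on states {q0, q2, q4, q5, q6, q7} is acyclic, so L(A) is finite; the longest accepting path visits 6 useful states, giving maximum string length 5.
Counting accepting paths from q2 by length: 1 of length 1, 1 of length 2, 2 of length 3, 3 of length 4, 2 of length 5. Total 9.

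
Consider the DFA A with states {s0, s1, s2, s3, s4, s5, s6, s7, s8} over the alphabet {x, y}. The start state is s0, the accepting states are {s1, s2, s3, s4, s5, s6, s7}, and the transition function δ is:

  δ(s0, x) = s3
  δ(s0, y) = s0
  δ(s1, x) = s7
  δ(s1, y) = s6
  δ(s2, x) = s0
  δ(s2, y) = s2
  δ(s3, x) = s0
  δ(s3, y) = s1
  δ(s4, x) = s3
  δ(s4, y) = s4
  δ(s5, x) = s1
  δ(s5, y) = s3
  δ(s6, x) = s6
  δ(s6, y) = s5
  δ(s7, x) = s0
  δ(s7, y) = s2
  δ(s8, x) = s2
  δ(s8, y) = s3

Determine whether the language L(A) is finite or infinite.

State s0 is reachable from the start and can reach an accepting state, and it lies on the cycle s0 → s0.
Traversing that cycle any number of times yields accepted strings of unbounded length, so the language is infinite.

infinite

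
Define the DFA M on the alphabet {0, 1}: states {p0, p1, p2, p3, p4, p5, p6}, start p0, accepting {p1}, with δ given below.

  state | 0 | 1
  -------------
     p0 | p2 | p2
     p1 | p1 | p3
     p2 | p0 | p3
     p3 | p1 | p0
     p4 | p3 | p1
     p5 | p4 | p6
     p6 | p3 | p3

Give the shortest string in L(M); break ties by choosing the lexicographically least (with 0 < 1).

010

A breadth-first search from p0 reaches an accepting state first via the path p0 → p2 → p3 → p1 on input 010.
No string of length < 3 is accepted (BFS exhausts all shorter strings without reaching an accepting state), and 010 is the lexicographically least accepting string of length 3.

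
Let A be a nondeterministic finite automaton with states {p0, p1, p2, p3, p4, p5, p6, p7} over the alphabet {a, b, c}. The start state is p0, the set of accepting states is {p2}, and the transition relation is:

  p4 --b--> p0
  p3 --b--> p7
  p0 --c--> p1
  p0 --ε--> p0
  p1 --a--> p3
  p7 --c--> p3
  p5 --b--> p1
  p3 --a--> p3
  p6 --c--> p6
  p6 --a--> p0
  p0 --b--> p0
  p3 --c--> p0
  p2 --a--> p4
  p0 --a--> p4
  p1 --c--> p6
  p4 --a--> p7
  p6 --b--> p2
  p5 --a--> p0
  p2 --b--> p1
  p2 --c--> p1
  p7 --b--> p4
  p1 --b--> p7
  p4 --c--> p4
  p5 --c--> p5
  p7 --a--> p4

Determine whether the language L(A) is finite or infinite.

State p0 is reachable from the start and can reach an accepting state, and it lies on the cycle p0 → p0.
Traversing that cycle any number of times yields accepted strings of unbounded length, so the language is infinite.

infinite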